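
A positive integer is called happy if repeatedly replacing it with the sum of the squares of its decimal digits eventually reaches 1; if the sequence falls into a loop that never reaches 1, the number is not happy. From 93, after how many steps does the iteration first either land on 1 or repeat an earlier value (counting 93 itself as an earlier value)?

93 → 9² + 3² = 81 + 9 = 90
90 → 9² + 0² = 81 + 0 = 81
81 → 8² + 1² = 64 + 1 = 65
65 → 6² + 5² = 36 + 25 = 61
61 → 6² + 1² = 36 + 1 = 37
37 → 3² + 7² = 9 + 49 = 58
58 → 5² + 8² = 25 + 64 = 89
89 → 8² + 9² = 64 + 81 = 145
145 → 1² + 4² + 5² = 1 + 16 + 25 = 42
42 → 4² + 2² = 16 + 4 = 20
20 → 2² + 0² = 4 + 0 = 4
4 → 4² = 16
16 → 1² + 6² = 1 + 36 = 37  — 37 repeats.
That took 13 steps.

13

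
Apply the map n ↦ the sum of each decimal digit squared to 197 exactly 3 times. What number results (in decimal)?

2

197 → 1² + 9² + 7² = 131
131 → 1² + 3² + 1² = 11
11 → 1² + 1² = 2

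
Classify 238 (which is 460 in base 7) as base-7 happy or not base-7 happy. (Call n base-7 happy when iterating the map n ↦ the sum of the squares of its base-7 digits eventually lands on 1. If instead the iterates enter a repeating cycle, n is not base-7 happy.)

not base-7 happy

238 = (4,6,0)_7 → 4² + 6² + 0² = 16 + 36 + 0 = 52
52 = (1,0,3)_7 → 1² + 0² + 3² = 1 + 0 + 9 = 10
10 = (1,3)_7 → 1² + 3² = 1 + 9 = 10  — 10 already seen; the sequence cycles without reaching 1.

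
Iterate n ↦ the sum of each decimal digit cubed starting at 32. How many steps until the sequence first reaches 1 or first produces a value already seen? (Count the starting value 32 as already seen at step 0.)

8

32 → 35
35 → 152
152 → 134
134 → 92
92 → 737
737 → 713
713 → 371
371 → 371  — 371 repeats.
That took 8 steps.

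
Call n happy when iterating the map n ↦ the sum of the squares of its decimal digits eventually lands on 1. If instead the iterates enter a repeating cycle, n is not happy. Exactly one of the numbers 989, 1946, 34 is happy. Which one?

989: 989 → 226 → 44 → 32 → 13 → 10 → 1  — reaches 1 (happy)
1946: 1946 → 134 → 26 → 40 → 16 → 37 → 58 → 89 → 145 → 42 → 20 → 4 → 16  — repeats 16 (not happy)
34: 34 → 25 → 29 → 85 → 89 → 145 → 42 → 20 → 4 → 16 → 37 → 58 → 89  — repeats 89 (not happy)

989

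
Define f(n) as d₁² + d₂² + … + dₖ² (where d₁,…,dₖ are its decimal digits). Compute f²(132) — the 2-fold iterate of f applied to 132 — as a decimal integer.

17

132 → 1² + 3² + 2² = 14
14 → 1² + 4² = 17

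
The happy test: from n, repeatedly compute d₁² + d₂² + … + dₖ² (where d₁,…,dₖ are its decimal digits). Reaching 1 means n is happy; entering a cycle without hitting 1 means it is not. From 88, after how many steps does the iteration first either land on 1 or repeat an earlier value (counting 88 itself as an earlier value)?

88 → 8² + 8² = 64 + 64 = 128
128 → 1² + 2² + 8² = 1 + 4 + 64 = 69
69 → 6² + 9² = 36 + 81 = 117
117 → 1² + 1² + 7² = 1 + 1 + 49 = 51
51 → 5² + 1² = 25 + 1 = 26
26 → 2² + 6² = 4 + 36 = 40
40 → 4² + 0² = 16 + 0 = 16
16 → 1² + 6² = 1 + 36 = 37
37 → 3² + 7² = 9 + 49 = 58
58 → 5² + 8² = 25 + 64 = 89
89 → 8² + 9² = 64 + 81 = 145
145 → 1² + 4² + 5² = 1 + 16 + 25 = 42
42 → 4² + 2² = 16 + 4 = 20
20 → 2² + 0² = 4 + 0 = 4
4 → 4² = 16  — 16 repeats.
That took 15 steps.

15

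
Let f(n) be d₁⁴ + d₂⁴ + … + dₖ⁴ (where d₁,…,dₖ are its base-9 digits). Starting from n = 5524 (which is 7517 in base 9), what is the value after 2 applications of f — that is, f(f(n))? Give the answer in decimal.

2658

5524 = (7,5,1,7)_9 → 7⁴ + 5⁴ + 1⁴ + 7⁴ = 2401 + 625 + 1 + 2401 = 5428
5428 = (7,4,0,1)_9 → 7⁴ + 4⁴ + 0⁴ + 1⁴ = 2401 + 256 + 0 + 1 = 2658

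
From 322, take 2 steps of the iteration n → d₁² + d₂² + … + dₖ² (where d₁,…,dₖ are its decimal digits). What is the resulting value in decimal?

322 → 3² + 2² + 2² = 17
17 → 1² + 7² = 50

50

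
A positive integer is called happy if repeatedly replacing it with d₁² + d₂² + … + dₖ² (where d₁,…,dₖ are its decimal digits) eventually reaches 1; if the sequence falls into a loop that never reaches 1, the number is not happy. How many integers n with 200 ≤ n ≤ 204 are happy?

200: 200 → 4 → 16 → 37 → 58 → 89 → 145 → 42 → 20 → 4  (repeats 4)
201: 201 → 5 → 25 → 29 → 85 → 89 → 145 → 42 → 20 → 4 → 16 → 37 → 58 → 89  (repeats 89)
202: 202 → 8 → 64 → 52 → 29 → 85 → 89 → 145 → 42 → 20 → 4 → 16 → 37 → 58 → 89  (repeats 89)
203: 203 → 13 → 10 → 1  (reaches 1)
204: 204 → 20 → 4 → 16 → 37 → 58 → 89 → 145 → 42 → 20  (repeats 20)
happy: 203

1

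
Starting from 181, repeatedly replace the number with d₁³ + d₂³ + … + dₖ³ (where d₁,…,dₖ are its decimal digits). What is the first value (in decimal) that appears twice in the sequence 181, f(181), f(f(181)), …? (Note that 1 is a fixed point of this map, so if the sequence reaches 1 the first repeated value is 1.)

370

181 → 1³ + 8³ + 1³ = 1 + 512 + 1 = 514
514 → 5³ + 1³ + 4³ = 125 + 1 + 64 = 190
190 → 1³ + 9³ + 0³ = 1 + 729 + 0 = 730
730 → 7³ + 3³ + 0³ = 343 + 27 + 0 = 370
370 → 3³ + 7³ + 0³ = 27 + 343 + 0 = 370  — 370 already appeared earlier.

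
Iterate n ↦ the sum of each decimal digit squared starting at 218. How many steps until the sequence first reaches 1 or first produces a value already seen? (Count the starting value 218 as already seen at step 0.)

14

218 → 2² + 1² + 8² = 4 + 1 + 64 = 69
69 → 6² + 9² = 36 + 81 = 117
117 → 1² + 1² + 7² = 1 + 1 + 49 = 51
51 → 5² + 1² = 25 + 1 = 26
26 → 2² + 6² = 4 + 36 = 40
40 → 4² + 0² = 16 + 0 = 16
16 → 1² + 6² = 1 + 36 = 37
37 → 3² + 7² = 9 + 49 = 58
58 → 5² + 8² = 25 + 64 = 89
89 → 8² + 9² = 64 + 81 = 145
145 → 1² + 4² + 5² = 1 + 16 + 25 = 42
42 → 4² + 2² = 16 + 4 = 20
20 → 2² + 0² = 4 + 0 = 4
4 → 4² = 16  — 16 repeats.
That took 14 steps.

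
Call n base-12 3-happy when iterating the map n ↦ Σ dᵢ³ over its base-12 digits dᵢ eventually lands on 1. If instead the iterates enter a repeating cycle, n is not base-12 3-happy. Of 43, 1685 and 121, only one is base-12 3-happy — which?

43: 43 → 370 → 1224 → 728 → 637 → 190 → 1028 → 856 → 1520 → 1728 → 1  — reaches 1 (base-12 3-happy)
1685: 1685 → 1968 → 514 → 1243 → 1198 → 1539 → 1539  — repeats 1539 (not base-12 3-happy)
121: 121 → 1001 → 1672 → 1738 → 1001  — repeats 1001 (not base-12 3-happy)

43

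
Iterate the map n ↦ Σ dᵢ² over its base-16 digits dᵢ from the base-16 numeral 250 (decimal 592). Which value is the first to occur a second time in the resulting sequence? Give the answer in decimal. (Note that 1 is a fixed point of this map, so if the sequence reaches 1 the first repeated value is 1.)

592 = (2,5,0)_16 → 2² + 5² + 0² = 29
29 = (1,13)_16 → 1² + 13² = 170
170 = (10,10)_16 → 10² + 10² = 200
200 = (12,8)_16 → 12² + 8² = 208
208 = (13,0)_16 → 13² + 0² = 169
169 = (10,9)_16 → 10² + 9² = 181
181 = (11,5)_16 → 11² + 5² = 146
146 = (9,2)_16 → 9² + 2² = 85
85 = (5,5)_16 → 5² + 5² = 50
50 = (3,2)_16 → 3² + 2² = 13
13 = (13)_16 → 13² = 169  — 169 already appeared earlier.

169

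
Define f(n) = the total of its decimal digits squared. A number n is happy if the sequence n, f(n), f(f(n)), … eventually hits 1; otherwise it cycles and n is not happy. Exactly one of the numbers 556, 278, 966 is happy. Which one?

556: 556 → 86 → 100 → 1  — reaches 1 (happy)
278: 278 → 117 → 51 → 26 → 40 → 16 → 37 → 58 → 89 → 145 → 42 → 20 → 4 → 16  — repeats 16 (not happy)
966: 966 → 153 → 35 → 34 → 25 → 29 → 85 → 89 → 145 → 42 → 20 → 4 → 16 → 37 → 58 → 89  — repeats 89 (not happy)

556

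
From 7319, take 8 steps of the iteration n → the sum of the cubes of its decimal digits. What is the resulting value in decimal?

713

7319 → 7³ + 3³ + 1³ + 9³ = 1100
1100 → 1³ + 1³ + 0³ + 0³ = 2
2 → 2³ = 8
8 → 8³ = 512
512 → 5³ + 1³ + 2³ = 134
134 → 1³ + 3³ + 4³ = 92
92 → 9³ + 2³ = 737
737 → 7³ + 3³ + 7³ = 713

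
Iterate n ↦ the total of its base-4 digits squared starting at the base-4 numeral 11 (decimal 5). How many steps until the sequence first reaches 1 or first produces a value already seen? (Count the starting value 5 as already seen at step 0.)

3

5 = (1,1)_4 → 1² + 1² = 1 + 1 = 2
2 = (2)_4 → 2² = 4
4 = (1,0)_4 → 1² + 0² = 1 + 0 = 1  — reached 1.
That took 3 steps.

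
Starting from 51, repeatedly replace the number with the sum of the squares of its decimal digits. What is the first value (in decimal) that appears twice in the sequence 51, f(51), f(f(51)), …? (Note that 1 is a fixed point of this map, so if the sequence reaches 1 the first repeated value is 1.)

51 → 5² + 1² = 25 + 1 = 26
26 → 2² + 6² = 4 + 36 = 40
40 → 4² + 0² = 16 + 0 = 16
16 → 1² + 6² = 1 + 36 = 37
37 → 3² + 7² = 9 + 49 = 58
58 → 5² + 8² = 25 + 64 = 89
89 → 8² + 9² = 64 + 81 = 145
145 → 1² + 4² + 5² = 1 + 16 + 25 = 42
42 → 4² + 2² = 16 + 4 = 20
20 → 2² + 0² = 4 + 0 = 4
4 → 4² = 16  — 16 already appeared earlier.

16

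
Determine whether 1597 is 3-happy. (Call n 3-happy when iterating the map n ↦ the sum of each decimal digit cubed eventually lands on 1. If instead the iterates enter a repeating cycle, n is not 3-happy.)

1597 → 1³ + 5³ + 9³ + 7³ = 1198
1198 → 1³ + 1³ + 9³ + 8³ = 1243
1243 → 1³ + 2³ + 4³ + 3³ = 100
100 → 1³ + 0³ + 0³ = 1  — reached 1.

3-happy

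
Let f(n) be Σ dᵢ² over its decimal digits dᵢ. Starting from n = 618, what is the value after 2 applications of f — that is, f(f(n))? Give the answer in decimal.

618 → 6² + 1² + 8² = 36 + 1 + 64 = 101
101 → 1² + 0² + 1² = 1 + 0 + 1 = 2

2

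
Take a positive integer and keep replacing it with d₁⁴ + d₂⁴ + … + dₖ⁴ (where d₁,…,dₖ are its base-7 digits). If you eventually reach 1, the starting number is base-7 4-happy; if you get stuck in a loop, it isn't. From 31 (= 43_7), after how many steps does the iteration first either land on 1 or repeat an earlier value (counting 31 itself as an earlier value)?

31 = (4,3)_7 → 337
337 = (6,6,1)_7 → 2593
2593 = (1,0,3,6,3)_7 → 1459
1459 = (4,1,5,3)_7 → 963
963 = (2,5,4,4)_7 → 1153
1153 = (3,2,3,5)_7 → 803
803 = (2,2,2,5)_7 → 673
673 = (1,6,5,1)_7 → 1923
1923 = (5,4,1,5)_7 → 1507
1507 = (4,2,5,2)_7 → 913
913 = (2,4,4,3)_7 → 609
609 = (1,5,3,0)_7 → 707
707 = (2,0,3,0)_7 → 97
97 = (1,6,6)_7 → 2593  — 2593 repeats.
That took 14 steps.

14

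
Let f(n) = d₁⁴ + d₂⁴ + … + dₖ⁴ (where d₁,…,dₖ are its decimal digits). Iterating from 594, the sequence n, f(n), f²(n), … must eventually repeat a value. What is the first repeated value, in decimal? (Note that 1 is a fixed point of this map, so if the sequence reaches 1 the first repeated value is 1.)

4179

594 → 5⁴ + 9⁴ + 4⁴ = 625 + 6561 + 256 = 7442
7442 → 7⁴ + 4⁴ + 4⁴ + 2⁴ = 2401 + 256 + 256 + 16 = 2929
2929 → 2⁴ + 9⁴ + 2⁴ + 9⁴ = 16 + 6561 + 16 + 6561 = 13154
13154 → 1⁴ + 3⁴ + 1⁴ + 5⁴ + 4⁴ = 1 + 81 + 1 + 625 + 256 = 964
964 → 9⁴ + 6⁴ + 4⁴ = 6561 + 1296 + 256 = 8113
8113 → 8⁴ + 1⁴ + 1⁴ + 3⁴ = 4096 + 1 + 1 + 81 = 4179
4179 → 4⁴ + 1⁴ + 7⁴ + 9⁴ = 256 + 1 + 2401 + 6561 = 9219
9219 → 9⁴ + 2⁴ + 1⁴ + 9⁴ = 6561 + 16 + 1 + 6561 = 13139
13139 → 1⁴ + 3⁴ + 1⁴ + 3⁴ + 9⁴ = 1 + 81 + 1 + 81 + 6561 = 6725
6725 → 6⁴ + 7⁴ + 2⁴ + 5⁴ = 1296 + 2401 + 16 + 625 = 4338
4338 → 4⁴ + 3⁴ + 3⁴ + 8⁴ = 256 + 81 + 81 + 4096 = 4514
4514 → 4⁴ + 5⁴ + 1⁴ + 4⁴ = 256 + 625 + 1 + 256 = 1138
1138 → 1⁴ + 1⁴ + 3⁴ + 8⁴ = 1 + 1 + 81 + 4096 = 4179  — 4179 already appeared earlier.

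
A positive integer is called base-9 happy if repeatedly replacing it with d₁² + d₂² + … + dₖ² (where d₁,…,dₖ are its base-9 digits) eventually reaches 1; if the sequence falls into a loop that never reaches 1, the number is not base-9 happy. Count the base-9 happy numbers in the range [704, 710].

1

704: 704 → 104 → 30 → 18 → 4 → 16 → 50 → 50  — not base-9 happy
705: 705 → 109 → 11 → 5 → 25 → 53 → 89 → 65 → 53  — not base-9 happy
706: 706 → 116 → 74 → 68 → 74  — not base-9 happy
707: 707 → 125 → 81 → 1  — base-9 happy
708: 708 → 136 → 38 → 20 → 8 → 64 → 50 → 50  — not base-9 happy
709: 709 → 149 → 75 → 73 → 65 → 53 → 89 → 65  — not base-9 happy
710: 710 → 164 → 8 → 64 → 50 → 50  — not base-9 happy
base-9 happy: 707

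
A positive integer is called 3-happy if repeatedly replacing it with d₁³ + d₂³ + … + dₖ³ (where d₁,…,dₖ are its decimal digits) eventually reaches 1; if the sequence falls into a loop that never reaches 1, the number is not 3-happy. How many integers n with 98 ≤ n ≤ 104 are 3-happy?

98: 98 → 1241 → 74 → 407 → 407  — not 3-happy
99: 99 → 1458 → 702 → 351 → 153 → 153  — not 3-happy
100: 100 → 1  — 3-happy
101: 101 → 2 → 8 → 512 → 134 → 92 → 737 → 713 → 371 → 371  — not 3-happy
102: 102 → 9 → 729 → 1080 → 513 → 153 → 153  — not 3-happy
103: 103 → 28 → 520 → 133 → 55 → 250 → 133  — not 3-happy
104: 104 → 65 → 341 → 92 → 737 → 713 → 371 → 371  — not 3-happy
3-happy: 100

1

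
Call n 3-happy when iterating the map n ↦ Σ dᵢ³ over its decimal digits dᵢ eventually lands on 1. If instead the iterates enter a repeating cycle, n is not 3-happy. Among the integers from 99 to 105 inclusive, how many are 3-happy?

1

99: 99 → 1458 → 702 → 351 → 153 → 153  — not 3-happy
100: 100 → 1  — 3-happy
101: 101 → 2 → 8 → 512 → 134 → 92 → 737 → 713 → 371 → 371  — not 3-happy
102: 102 → 9 → 729 → 1080 → 513 → 153 → 153  — not 3-happy
103: 103 → 28 → 520 → 133 → 55 → 250 → 133  — not 3-happy
104: 104 → 65 → 341 → 92 → 737 → 713 → 371 → 371  — not 3-happy
105: 105 → 126 → 225 → 141 → 66 → 432 → 99 → 1458 → 702 → 351 → 153 → 153  — not 3-happy
3-happy: 100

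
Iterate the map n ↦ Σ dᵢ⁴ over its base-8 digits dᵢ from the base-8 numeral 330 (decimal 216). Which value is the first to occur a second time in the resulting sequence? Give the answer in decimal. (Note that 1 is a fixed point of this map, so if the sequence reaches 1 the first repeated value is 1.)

216 = (3,3,0)_8 → 3⁴ + 3⁴ + 0⁴ = 162
162 = (2,4,2)_8 → 2⁴ + 4⁴ + 2⁴ = 288
288 = (4,4,0)_8 → 4⁴ + 4⁴ + 0⁴ = 512
512 = (1,0,0,0)_8 → 1⁴ + 0⁴ + 0⁴ + 0⁴ = 1  — reached the fixed point 1.
1 → 1, so 1 is the first repeated value.

1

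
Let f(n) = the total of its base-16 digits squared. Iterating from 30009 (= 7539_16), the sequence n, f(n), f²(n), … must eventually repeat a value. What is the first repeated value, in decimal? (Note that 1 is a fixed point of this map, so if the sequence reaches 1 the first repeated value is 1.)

1

30009 = (7,5,3,9)_16 → 7² + 5² + 3² + 9² = 164
164 = (10,4)_16 → 10² + 4² = 116
116 = (7,4)_16 → 7² + 4² = 65
65 = (4,1)_16 → 4² + 1² = 17
17 = (1,1)_16 → 1² + 1² = 2
2 = (2)_16 → 2² = 4
4 = (4)_16 → 4² = 16
16 = (1,0)_16 → 1² + 0² = 1  — reached the fixed point 1.
1 → 1, so 1 is the first repeated value.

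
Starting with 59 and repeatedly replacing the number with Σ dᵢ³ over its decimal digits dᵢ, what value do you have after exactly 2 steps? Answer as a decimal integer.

59 → 5³ + 9³ = 854
854 → 8³ + 5³ + 4³ = 701

701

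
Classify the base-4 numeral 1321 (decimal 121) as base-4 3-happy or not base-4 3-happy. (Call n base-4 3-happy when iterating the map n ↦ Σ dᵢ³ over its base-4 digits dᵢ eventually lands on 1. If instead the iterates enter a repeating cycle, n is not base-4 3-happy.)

121 = (1,3,2,1)_4 → 1³ + 3³ + 2³ + 1³ = 37
37 = (2,1,1)_4 → 2³ + 1³ + 1³ = 10
10 = (2,2)_4 → 2³ + 2³ = 16
16 = (1,0,0)_4 → 1³ + 0³ + 0³ = 1  — reached 1.

base-4 3-happy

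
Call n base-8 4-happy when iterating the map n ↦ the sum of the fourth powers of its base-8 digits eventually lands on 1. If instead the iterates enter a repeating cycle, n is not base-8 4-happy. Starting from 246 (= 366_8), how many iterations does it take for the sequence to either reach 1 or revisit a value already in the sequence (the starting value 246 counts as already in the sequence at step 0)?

9

246 = (3,6,6)_8 → 3⁴ + 6⁴ + 6⁴ = 2673
2673 = (5,1,6,1)_8 → 5⁴ + 1⁴ + 6⁴ + 1⁴ = 1923
1923 = (3,6,0,3)_8 → 3⁴ + 6⁴ + 0⁴ + 3⁴ = 1458
1458 = (2,6,6,2)_8 → 2⁴ + 6⁴ + 6⁴ + 2⁴ = 2624
2624 = (5,1,0,0)_8 → 5⁴ + 1⁴ + 0⁴ + 0⁴ = 626
626 = (1,1,6,2)_8 → 1⁴ + 1⁴ + 6⁴ + 2⁴ = 1314
1314 = (2,4,4,2)_8 → 2⁴ + 4⁴ + 4⁴ + 2⁴ = 544
544 = (1,0,4,0)_8 → 1⁴ + 0⁴ + 4⁴ + 0⁴ = 257
257 = (4,0,1)_8 → 4⁴ + 0⁴ + 1⁴ = 257  — 257 repeats.
That took 9 steps.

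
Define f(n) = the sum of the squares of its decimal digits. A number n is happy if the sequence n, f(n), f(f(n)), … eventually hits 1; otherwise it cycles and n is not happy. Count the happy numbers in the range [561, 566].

561: 561 → 62 → 40 → 16 → 37 → 58 → 89 → 145 → 42 → 20 → 4 → 16  — not happy
562: 562 → 65 → 61 → 37 → 58 → 89 → 145 → 42 → 20 → 4 → 16 → 37  — not happy
563: 563 → 70 → 49 → 97 → 130 → 10 → 1  — happy
564: 564 → 77 → 98 → 145 → 42 → 20 → 4 → 16 → 37 → 58 → 89 → 145  — not happy
565: 565 → 86 → 100 → 1  — happy
566: 566 → 97 → 130 → 10 → 1  — happy
happy: 563, 565, 566

3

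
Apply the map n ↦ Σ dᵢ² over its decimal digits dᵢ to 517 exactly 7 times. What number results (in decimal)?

89

517 → 75
75 → 74
74 → 65
65 → 61
61 → 37
37 → 58
58 → 89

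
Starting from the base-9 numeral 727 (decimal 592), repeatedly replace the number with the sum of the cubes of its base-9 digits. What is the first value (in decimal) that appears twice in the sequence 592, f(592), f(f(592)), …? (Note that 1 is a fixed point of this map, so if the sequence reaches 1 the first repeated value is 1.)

592 = (7,2,7)_9 → 7³ + 2³ + 7³ = 694
694 = (8,5,1)_9 → 8³ + 5³ + 1³ = 638
638 = (7,7,8)_9 → 7³ + 7³ + 8³ = 1198
1198 = (1,5,7,1)_9 → 1³ + 5³ + 7³ + 1³ = 470
470 = (5,7,2)_9 → 5³ + 7³ + 2³ = 476
476 = (5,7,8)_9 → 5³ + 7³ + 8³ = 980
980 = (1,3,0,8)_9 → 1³ + 3³ + 0³ + 8³ = 540
540 = (6,6,0)_9 → 6³ + 6³ + 0³ = 432
432 = (5,3,0)_9 → 5³ + 3³ + 0³ = 152
152 = (1,7,8)_9 → 1³ + 7³ + 8³ = 856
856 = (1,1,5,1)_9 → 1³ + 1³ + 5³ + 1³ = 128
128 = (1,5,2)_9 → 1³ + 5³ + 2³ = 134
134 = (1,5,8)_9 → 1³ + 5³ + 8³ = 638  — 638 already appeared earlier.

638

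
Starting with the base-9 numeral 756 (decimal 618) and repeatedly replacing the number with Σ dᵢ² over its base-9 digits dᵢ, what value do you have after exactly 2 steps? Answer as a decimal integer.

14

618 = (7,5,6)_9 → 110
110 = (1,3,2)_9 → 14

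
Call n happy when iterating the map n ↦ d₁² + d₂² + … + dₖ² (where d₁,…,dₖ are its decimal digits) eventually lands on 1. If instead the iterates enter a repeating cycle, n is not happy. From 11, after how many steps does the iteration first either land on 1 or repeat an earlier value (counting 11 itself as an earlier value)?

10

11 → 1² + 1² = 2
2 → 2² = 4
4 → 4² = 16
16 → 1² + 6² = 37
37 → 3² + 7² = 58
58 → 5² + 8² = 89
89 → 8² + 9² = 145
145 → 1² + 4² + 5² = 42
42 → 4² + 2² = 20
20 → 2² + 0² = 4  — 4 repeats.
That took 10 steps.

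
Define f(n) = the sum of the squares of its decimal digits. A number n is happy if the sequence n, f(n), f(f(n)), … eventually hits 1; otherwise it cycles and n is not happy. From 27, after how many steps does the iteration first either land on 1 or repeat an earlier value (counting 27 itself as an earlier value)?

27 → 53
53 → 34
34 → 25
25 → 29
29 → 85
85 → 89
89 → 145
145 → 42
42 → 20
20 → 4
4 → 16
16 → 37
37 → 58
58 → 89  — 89 repeats.
That took 14 steps.

14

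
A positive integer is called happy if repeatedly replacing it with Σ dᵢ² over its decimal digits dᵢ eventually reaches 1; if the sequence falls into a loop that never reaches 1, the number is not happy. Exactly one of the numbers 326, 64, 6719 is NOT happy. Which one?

326: 326 → 49 → 97 → 130 → 10 → 1  — reaches 1 (happy)
64: 64 → 52 → 29 → 85 → 89 → 145 → 42 → 20 → 4 → 16 → 37 → 58 → 89  — repeats 89 (not happy)
6719: 6719 → 167 → 86 → 100 → 1  — reaches 1 (happy)

64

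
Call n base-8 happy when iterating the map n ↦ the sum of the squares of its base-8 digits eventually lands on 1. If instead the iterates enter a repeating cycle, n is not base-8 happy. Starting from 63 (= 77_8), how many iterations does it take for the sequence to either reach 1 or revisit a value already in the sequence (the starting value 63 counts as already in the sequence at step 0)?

6

63 = (7,7)_8 → 7² + 7² = 49 + 49 = 98
98 = (1,4,2)_8 → 1² + 4² + 2² = 1 + 16 + 4 = 21
21 = (2,5)_8 → 2² + 5² = 4 + 25 = 29
29 = (3,5)_8 → 3² + 5² = 9 + 25 = 34
34 = (4,2)_8 → 4² + 2² = 16 + 4 = 20
20 = (2,4)_8 → 2² + 4² = 4 + 16 = 20  — 20 repeats.
That took 6 steps.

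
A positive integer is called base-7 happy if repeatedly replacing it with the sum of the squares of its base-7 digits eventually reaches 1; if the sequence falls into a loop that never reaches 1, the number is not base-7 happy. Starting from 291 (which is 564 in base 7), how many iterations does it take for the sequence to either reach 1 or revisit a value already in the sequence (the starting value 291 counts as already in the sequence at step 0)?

6

291 = (5,6,4)_7 → 77
77 = (1,4,0)_7 → 17
17 = (2,3)_7 → 13
13 = (1,6)_7 → 37
37 = (5,2)_7 → 29
29 = (4,1)_7 → 17  — 17 repeats.
That took 6 steps.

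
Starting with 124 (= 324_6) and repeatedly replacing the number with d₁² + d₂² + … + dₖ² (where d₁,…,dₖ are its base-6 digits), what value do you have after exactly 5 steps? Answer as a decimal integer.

13

124 = (3,2,4)_6 → 29
29 = (4,5)_6 → 41
41 = (1,0,5)_6 → 26
26 = (4,2)_6 → 20
20 = (3,2)_6 → 13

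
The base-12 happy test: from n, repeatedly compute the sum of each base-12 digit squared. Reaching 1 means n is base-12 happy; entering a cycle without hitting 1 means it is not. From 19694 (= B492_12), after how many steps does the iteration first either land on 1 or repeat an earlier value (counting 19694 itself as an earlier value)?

7

19694 = (11,4,9,2)_12 → 11² + 4² + 9² + 2² = 222
222 = (1,6,6)_12 → 1² + 6² + 6² = 73
73 = (6,1)_12 → 6² + 1² = 37
37 = (3,1)_12 → 3² + 1² = 10
10 = (10)_12 → 10² = 100
100 = (8,4)_12 → 8² + 4² = 80
80 = (6,8)_12 → 6² + 8² = 100  — 100 repeats.
That took 7 steps.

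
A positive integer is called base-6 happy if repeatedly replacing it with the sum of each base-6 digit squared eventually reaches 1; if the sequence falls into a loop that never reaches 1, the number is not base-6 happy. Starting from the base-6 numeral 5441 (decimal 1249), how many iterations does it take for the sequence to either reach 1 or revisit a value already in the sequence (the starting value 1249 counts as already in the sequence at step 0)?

10

1249 = (5,4,4,1)_6 → 5² + 4² + 4² + 1² = 25 + 16 + 16 + 1 = 58
58 = (1,3,4)_6 → 1² + 3² + 4² = 1 + 9 + 16 = 26
26 = (4,2)_6 → 4² + 2² = 16 + 4 = 20
20 = (3,2)_6 → 3² + 2² = 9 + 4 = 13
13 = (2,1)_6 → 2² + 1² = 4 + 1 = 5
5 = (5)_6 → 5² = 25
25 = (4,1)_6 → 4² + 1² = 16 + 1 = 17
17 = (2,5)_6 → 2² + 5² = 4 + 25 = 29
29 = (4,5)_6 → 4² + 5² = 16 + 25 = 41
41 = (1,0,5)_6 → 1² + 0² + 5² = 1 + 0 + 25 = 26  — 26 repeats.
That took 10 steps.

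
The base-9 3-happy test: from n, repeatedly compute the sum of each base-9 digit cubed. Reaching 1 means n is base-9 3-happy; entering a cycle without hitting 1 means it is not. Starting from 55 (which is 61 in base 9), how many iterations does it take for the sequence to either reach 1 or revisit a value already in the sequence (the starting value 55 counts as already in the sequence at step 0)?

7

55 = (6,1)_9 → 6³ + 1³ = 216 + 1 = 217
217 = (2,6,1)_9 → 2³ + 6³ + 1³ = 8 + 216 + 1 = 225
225 = (2,7,0)_9 → 2³ + 7³ + 0³ = 8 + 343 + 0 = 351
351 = (4,3,0)_9 → 4³ + 3³ + 0³ = 64 + 27 + 0 = 91
91 = (1,1,1)_9 → 1³ + 1³ + 1³ = 1 + 1 + 1 = 3
3 = (3)_9 → 3³ = 27
27 = (3,0)_9 → 3³ + 0³ = 27 + 0 = 27  — 27 repeats.
That took 7 steps.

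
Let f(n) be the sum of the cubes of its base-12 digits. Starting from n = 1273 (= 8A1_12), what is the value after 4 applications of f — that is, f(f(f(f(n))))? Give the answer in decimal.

1273 = (8,10,1)_12 → 1513
1513 = (10,6,1)_12 → 1217
1217 = (8,5,5)_12 → 762
762 = (5,3,6)_12 → 368

368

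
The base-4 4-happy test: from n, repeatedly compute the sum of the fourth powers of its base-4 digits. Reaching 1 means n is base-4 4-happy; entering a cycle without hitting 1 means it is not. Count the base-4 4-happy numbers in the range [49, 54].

49: 49 → 82 → 18 → 17 → 2 → 16 → 1  — base-4 4-happy
50: 50 → 97 → 18 → 17 → 2 → 16 → 1  — base-4 4-happy
51: 51 → 162 → 48 → 81 → 3 → 81  — not base-4 4-happy
52: 52 → 82 → 18 → 17 → 2 → 16 → 1  — base-4 4-happy
53: 53 → 83 → 83  — not base-4 4-happy
54: 54 → 98 → 33 → 17 → 2 → 16 → 1  — base-4 4-happy
base-4 4-happy: 49, 50, 52, 54

4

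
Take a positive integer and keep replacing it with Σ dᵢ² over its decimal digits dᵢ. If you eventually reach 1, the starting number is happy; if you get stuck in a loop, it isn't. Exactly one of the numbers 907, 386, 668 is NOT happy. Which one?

907: 907 → 130 → 10 → 1  — reaches 1 (happy)
386: 386 → 109 → 82 → 68 → 100 → 1  — reaches 1 (happy)
668: 668 → 136 → 46 → 52 → 29 → 85 → 89 → 145 → 42 → 20 → 4 → 16 → 37 → 58 → 89  — repeats 89 (not happy)

668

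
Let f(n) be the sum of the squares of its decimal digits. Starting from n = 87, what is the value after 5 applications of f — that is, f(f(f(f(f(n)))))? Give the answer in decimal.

16

87 → 8² + 7² = 113
113 → 1² + 1² + 3² = 11
11 → 1² + 1² = 2
2 → 2² = 4
4 → 4² = 16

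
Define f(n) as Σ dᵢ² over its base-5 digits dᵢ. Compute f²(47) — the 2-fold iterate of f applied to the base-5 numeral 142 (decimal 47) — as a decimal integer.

17

47 = (1,4,2)_5 → 1² + 4² + 2² = 21
21 = (4,1)_5 → 4² + 1² = 17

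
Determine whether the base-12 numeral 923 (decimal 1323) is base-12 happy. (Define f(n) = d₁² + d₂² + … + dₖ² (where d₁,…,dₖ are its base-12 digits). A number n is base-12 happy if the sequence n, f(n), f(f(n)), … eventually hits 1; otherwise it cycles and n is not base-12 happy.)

not base-12 happy

1323 = (9,2,3)_12 → 94
94 = (7,10)_12 → 149
149 = (1,0,5)_12 → 26
26 = (2,2)_12 → 8
8 = (8)_12 → 64
64 = (5,4)_12 → 41
41 = (3,5)_12 → 34
34 = (2,10)_12 → 104
104 = (8,8)_12 → 128
128 = (10,8)_12 → 164
164 = (1,1,8)_12 → 66
66 = (5,6)_12 → 61
61 = (5,1)_12 → 26  — 26 already seen; the sequence cycles without reaching 1.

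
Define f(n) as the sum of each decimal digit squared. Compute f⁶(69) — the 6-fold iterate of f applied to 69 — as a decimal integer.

69 → 117
117 → 51
51 → 26
26 → 40
40 → 16
16 → 37

37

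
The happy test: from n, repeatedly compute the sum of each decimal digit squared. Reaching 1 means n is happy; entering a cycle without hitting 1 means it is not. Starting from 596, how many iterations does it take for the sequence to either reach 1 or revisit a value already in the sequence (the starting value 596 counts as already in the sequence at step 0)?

596 → 5² + 9² + 6² = 142
142 → 1² + 4² + 2² = 21
21 → 2² + 1² = 5
5 → 5² = 25
25 → 2² + 5² = 29
29 → 2² + 9² = 85
85 → 8² + 5² = 89
89 → 8² + 9² = 145
145 → 1² + 4² + 5² = 42
42 → 4² + 2² = 20
20 → 2² + 0² = 4
4 → 4² = 16
16 → 1² + 6² = 37
37 → 3² + 7² = 58
58 → 5² + 8² = 89  — 89 repeats.
That took 15 steps.

15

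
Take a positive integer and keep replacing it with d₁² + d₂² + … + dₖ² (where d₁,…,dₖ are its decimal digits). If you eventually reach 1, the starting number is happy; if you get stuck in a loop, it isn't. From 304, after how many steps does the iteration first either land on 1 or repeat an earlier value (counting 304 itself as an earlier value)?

12

304 → 3² + 0² + 4² = 25
25 → 2² + 5² = 29
29 → 2² + 9² = 85
85 → 8² + 5² = 89
89 → 8² + 9² = 145
145 → 1² + 4² + 5² = 42
42 → 4² + 2² = 20
20 → 2² + 0² = 4
4 → 4² = 16
16 → 1² + 6² = 37
37 → 3² + 7² = 58
58 → 5² + 8² = 89  — 89 repeats.
That took 12 steps.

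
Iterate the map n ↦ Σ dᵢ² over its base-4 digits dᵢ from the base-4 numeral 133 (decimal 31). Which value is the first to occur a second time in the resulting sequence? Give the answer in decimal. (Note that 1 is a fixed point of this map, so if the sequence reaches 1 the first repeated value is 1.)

1

31 = (1,3,3)_4 → 1² + 3² + 3² = 19
19 = (1,0,3)_4 → 1² + 0² + 3² = 10
10 = (2,2)_4 → 2² + 2² = 8
8 = (2,0)_4 → 2² + 0² = 4
4 = (1,0)_4 → 1² + 0² = 1  — reached the fixed point 1.
1 → 1, so 1 is the first repeated value.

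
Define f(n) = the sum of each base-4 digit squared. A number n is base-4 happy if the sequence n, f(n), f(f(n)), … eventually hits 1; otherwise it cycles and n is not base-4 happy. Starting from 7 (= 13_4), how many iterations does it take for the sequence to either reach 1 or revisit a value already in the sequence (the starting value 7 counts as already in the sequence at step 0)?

4

7 = (1,3)_4 → 1² + 3² = 1 + 9 = 10
10 = (2,2)_4 → 2² + 2² = 4 + 4 = 8
8 = (2,0)_4 → 2² + 0² = 4 + 0 = 4
4 = (1,0)_4 → 1² + 0² = 1 + 0 = 1  — reached 1.
That took 4 steps.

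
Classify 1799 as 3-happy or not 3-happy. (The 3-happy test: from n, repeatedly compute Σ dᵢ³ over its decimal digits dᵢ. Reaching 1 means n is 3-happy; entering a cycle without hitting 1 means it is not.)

not 3-happy

1799 → 1³ + 7³ + 9³ + 9³ = 1802
1802 → 1³ + 8³ + 0³ + 2³ = 521
521 → 5³ + 2³ + 1³ = 134
134 → 1³ + 3³ + 4³ = 92
92 → 9³ + 2³ = 737
737 → 7³ + 3³ + 7³ = 713
713 → 7³ + 1³ + 3³ = 371
371 → 3³ + 7³ + 1³ = 371  — 371 already seen; the sequence cycles without reaching 1.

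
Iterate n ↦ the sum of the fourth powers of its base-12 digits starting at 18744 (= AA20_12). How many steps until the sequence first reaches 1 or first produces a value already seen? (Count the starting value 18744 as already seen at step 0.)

9

18744 = (10,10,2,0)_12 → 10⁴ + 10⁴ + 2⁴ + 0⁴ = 10000 + 10000 + 16 + 0 = 20016
20016 = (11,7,0,0)_12 → 11⁴ + 7⁴ + 0⁴ + 0⁴ = 14641 + 2401 + 0 + 0 = 17042
17042 = (9,10,4,2)_12 → 9⁴ + 10⁴ + 4⁴ + 2⁴ = 6561 + 10000 + 256 + 16 = 16833
16833 = (9,8,10,9)_12 → 9⁴ + 8⁴ + 10⁴ + 9⁴ = 6561 + 4096 + 10000 + 6561 = 27218
27218 = (1,3,9,0,2)_12 → 1⁴ + 3⁴ + 9⁴ + 0⁴ + 2⁴ = 1 + 81 + 6561 + 0 + 16 = 6659
6659 = (3,10,2,11)_12 → 3⁴ + 10⁴ + 2⁴ + 11⁴ = 81 + 10000 + 16 + 14641 = 24738
24738 = (1,2,3,9,6)_12 → 1⁴ + 2⁴ + 3⁴ + 9⁴ + 6⁴ = 1 + 16 + 81 + 6561 + 1296 = 7955
7955 = (4,7,2,11)_12 → 4⁴ + 7⁴ + 2⁴ + 11⁴ = 256 + 2401 + 16 + 14641 = 17314
17314 = (10,0,2,10)_12 → 10⁴ + 0⁴ + 2⁴ + 10⁴ = 10000 + 0 + 16 + 10000 = 20016  — 20016 repeats.
That took 9 steps.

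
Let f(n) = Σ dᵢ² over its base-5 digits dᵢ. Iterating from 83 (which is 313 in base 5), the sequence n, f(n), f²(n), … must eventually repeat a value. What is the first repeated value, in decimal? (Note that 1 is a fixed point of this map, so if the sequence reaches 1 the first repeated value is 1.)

1

83 = (3,1,3)_5 → 3² + 1² + 3² = 9 + 1 + 9 = 19
19 = (3,4)_5 → 3² + 4² = 9 + 16 = 25
25 = (1,0,0)_5 → 1² + 0² + 0² = 1 + 0 + 0 = 1  — reached the fixed point 1.
1 → 1, so 1 is the first repeated value.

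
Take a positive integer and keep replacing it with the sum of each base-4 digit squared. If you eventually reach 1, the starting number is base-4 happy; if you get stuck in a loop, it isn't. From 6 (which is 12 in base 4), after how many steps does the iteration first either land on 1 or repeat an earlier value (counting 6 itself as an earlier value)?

4

6 = (1,2)_4 → 1² + 2² = 5
5 = (1,1)_4 → 1² + 1² = 2
2 = (2)_4 → 2² = 4
4 = (1,0)_4 → 1² + 0² = 1  — reached 1.
That took 4 steps.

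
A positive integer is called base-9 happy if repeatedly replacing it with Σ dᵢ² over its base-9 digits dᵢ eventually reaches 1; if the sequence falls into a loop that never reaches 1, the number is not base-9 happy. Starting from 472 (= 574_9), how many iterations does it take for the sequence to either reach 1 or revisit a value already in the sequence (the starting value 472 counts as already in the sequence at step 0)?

6

472 = (5,7,4)_9 → 5² + 7² + 4² = 90
90 = (1,1,0)_9 → 1² + 1² + 0² = 2
2 = (2)_9 → 2² = 4
4 = (4)_9 → 4² = 16
16 = (1,7)_9 → 1² + 7² = 50
50 = (5,5)_9 → 5² + 5² = 50  — 50 repeats.
That took 6 steps.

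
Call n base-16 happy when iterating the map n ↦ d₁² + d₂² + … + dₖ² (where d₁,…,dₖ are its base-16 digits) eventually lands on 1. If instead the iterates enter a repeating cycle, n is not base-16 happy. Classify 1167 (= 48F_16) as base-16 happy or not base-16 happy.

1167 = (4,8,15)_16 → 4² + 8² + 15² = 16 + 64 + 225 = 305
305 = (1,3,1)_16 → 1² + 3² + 1² = 1 + 9 + 1 = 11
11 = (11)_16 → 11² = 121
121 = (7,9)_16 → 7² + 9² = 49 + 81 = 130
130 = (8,2)_16 → 8² + 2² = 64 + 4 = 68
68 = (4,4)_16 → 4² + 4² = 16 + 16 = 32
32 = (2,0)_16 → 2² + 0² = 4 + 0 = 4
4 = (4)_16 → 4² = 16
16 = (1,0)_16 → 1² + 0² = 1 + 0 = 1  — reached 1.

base-16 happy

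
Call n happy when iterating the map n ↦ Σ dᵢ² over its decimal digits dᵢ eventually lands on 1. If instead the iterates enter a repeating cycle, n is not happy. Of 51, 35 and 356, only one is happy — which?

51: 51 → 26 → 40 → 16 → 37 → 58 → 89 → 145 → 42 → 20 → 4 → 16  — repeats 16 (not happy)
35: 35 → 34 → 25 → 29 → 85 → 89 → 145 → 42 → 20 → 4 → 16 → 37 → 58 → 89  — repeats 89 (not happy)
356: 356 → 70 → 49 → 97 → 130 → 10 → 1  — reaches 1 (happy)

356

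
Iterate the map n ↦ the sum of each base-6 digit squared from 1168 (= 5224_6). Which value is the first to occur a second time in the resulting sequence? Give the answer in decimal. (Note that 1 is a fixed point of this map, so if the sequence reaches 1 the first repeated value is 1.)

1

1168 = (5,2,2,4)_6 → 49
49 = (1,2,1)_6 → 6
6 = (1,0)_6 → 1  — reached the fixed point 1.
1 → 1, so 1 is the first repeated value.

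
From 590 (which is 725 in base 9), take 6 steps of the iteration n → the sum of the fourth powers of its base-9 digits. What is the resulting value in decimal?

8194

590 = (7,2,5)_9 → 7⁴ + 2⁴ + 5⁴ = 2401 + 16 + 625 = 3042
3042 = (4,1,5,0)_9 → 4⁴ + 1⁴ + 5⁴ + 0⁴ = 256 + 1 + 625 + 0 = 882
882 = (1,1,8,0)_9 → 1⁴ + 1⁴ + 8⁴ + 0⁴ = 1 + 1 + 4096 + 0 = 4098
4098 = (5,5,5,3)_9 → 5⁴ + 5⁴ + 5⁴ + 3⁴ = 625 + 625 + 625 + 81 = 1956
1956 = (2,6,1,3)_9 → 2⁴ + 6⁴ + 1⁴ + 3⁴ = 16 + 1296 + 1 + 81 = 1394
1394 = (1,8,1,8)_9 → 1⁴ + 8⁴ + 1⁴ + 8⁴ = 1 + 4096 + 1 + 4096 = 8194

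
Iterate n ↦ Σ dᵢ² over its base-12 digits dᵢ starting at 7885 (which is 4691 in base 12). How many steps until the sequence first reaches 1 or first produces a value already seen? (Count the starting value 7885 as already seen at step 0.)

3

7885 = (4,6,9,1)_12 → 4² + 6² + 9² + 1² = 16 + 36 + 81 + 1 = 134
134 = (11,2)_12 → 11² + 2² = 121 + 4 = 125
125 = (10,5)_12 → 10² + 5² = 100 + 25 = 125  — 125 repeats.
That took 3 steps.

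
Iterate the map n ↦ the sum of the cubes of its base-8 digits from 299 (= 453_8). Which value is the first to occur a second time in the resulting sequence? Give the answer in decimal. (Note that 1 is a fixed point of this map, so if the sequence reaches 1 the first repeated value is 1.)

432

299 = (4,5,3)_8 → 4³ + 5³ + 3³ = 64 + 125 + 27 = 216
216 = (3,3,0)_8 → 3³ + 3³ + 0³ = 27 + 27 + 0 = 54
54 = (6,6)_8 → 6³ + 6³ = 216 + 216 = 432
432 = (6,6,0)_8 → 6³ + 6³ + 0³ = 216 + 216 + 0 = 432  — 432 already appeared earlier.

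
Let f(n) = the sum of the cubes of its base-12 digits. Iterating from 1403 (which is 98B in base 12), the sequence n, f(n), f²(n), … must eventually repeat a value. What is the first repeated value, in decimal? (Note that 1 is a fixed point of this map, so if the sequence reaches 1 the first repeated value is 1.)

1

1403 = (9,8,11)_12 → 9³ + 8³ + 11³ = 2572
2572 = (1,5,10,4)_12 → 1³ + 5³ + 10³ + 4³ = 1190
1190 = (8,3,2)_12 → 8³ + 3³ + 2³ = 547
547 = (3,9,7)_12 → 3³ + 9³ + 7³ = 1099
1099 = (7,7,7)_12 → 7³ + 7³ + 7³ = 1029
1029 = (7,1,9)_12 → 7³ + 1³ + 9³ = 1073
1073 = (7,5,5)_12 → 7³ + 5³ + 5³ = 593
593 = (4,1,5)_12 → 4³ + 1³ + 5³ = 190
190 = (1,3,10)_12 → 1³ + 3³ + 10³ = 1028
1028 = (7,1,8)_12 → 7³ + 1³ + 8³ = 856
856 = (5,11,4)_12 → 5³ + 11³ + 4³ = 1520
1520 = (10,6,8)_12 → 10³ + 6³ + 8³ = 1728
1728 = (1,0,0,0)_12 → 1³ + 0³ + 0³ + 0³ = 1  — reached the fixed point 1.
1 → 1, so 1 is the first repeated value.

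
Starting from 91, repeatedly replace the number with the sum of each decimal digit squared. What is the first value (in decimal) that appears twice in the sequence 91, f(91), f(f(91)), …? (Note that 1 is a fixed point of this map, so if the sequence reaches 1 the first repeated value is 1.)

1

91 → 9² + 1² = 82
82 → 8² + 2² = 68
68 → 6² + 8² = 100
100 → 1² + 0² + 0² = 1  — reached the fixed point 1.
1 → 1, so 1 is the first repeated value.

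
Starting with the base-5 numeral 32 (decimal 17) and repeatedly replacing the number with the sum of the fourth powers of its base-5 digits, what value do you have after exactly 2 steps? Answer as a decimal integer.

17 = (3,2)_5 → 3⁴ + 2⁴ = 97
97 = (3,4,2)_5 → 3⁴ + 4⁴ + 2⁴ = 353

353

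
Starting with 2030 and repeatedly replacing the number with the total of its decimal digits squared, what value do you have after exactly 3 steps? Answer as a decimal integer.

1

2030 → 2² + 0² + 3² + 0² = 13
13 → 1² + 3² = 10
10 → 1² + 0² = 1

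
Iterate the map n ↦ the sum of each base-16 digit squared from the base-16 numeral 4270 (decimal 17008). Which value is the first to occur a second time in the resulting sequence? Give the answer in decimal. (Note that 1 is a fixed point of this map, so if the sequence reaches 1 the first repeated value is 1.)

85

17008 = (4,2,7,0)_16 → 4² + 2² + 7² + 0² = 16 + 4 + 49 + 0 = 69
69 = (4,5)_16 → 4² + 5² = 16 + 25 = 41
41 = (2,9)_16 → 2² + 9² = 4 + 81 = 85
85 = (5,5)_16 → 5² + 5² = 25 + 25 = 50
50 = (3,2)_16 → 3² + 2² = 9 + 4 = 13
13 = (13)_16 → 13² = 169
169 = (10,9)_16 → 10² + 9² = 100 + 81 = 181
181 = (11,5)_16 → 11² + 5² = 121 + 25 = 146
146 = (9,2)_16 → 9² + 2² = 81 + 4 = 85  — 85 already appeared earlier.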